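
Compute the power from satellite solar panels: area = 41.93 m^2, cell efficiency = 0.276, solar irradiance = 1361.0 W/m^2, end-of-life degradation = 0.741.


P = area * eta * S * degradation
P = 41.93 * 0.276 * 1361.0 * 0.741
P = 11671.0594 W

11671.0594 W


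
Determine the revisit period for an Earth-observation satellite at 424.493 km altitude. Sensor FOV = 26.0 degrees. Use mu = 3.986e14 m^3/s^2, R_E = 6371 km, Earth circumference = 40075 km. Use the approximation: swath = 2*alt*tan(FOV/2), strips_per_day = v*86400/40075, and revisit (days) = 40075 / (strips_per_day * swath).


swath = 2*424.493*tan(0.2268928) = 196.0039 km
v = sqrt(mu/r) = 7658.7547 m/s = 7.6588 km/s
strips/day = v*86400/40075 = 7.6588*86400/40075 = 16.5120
coverage/day = strips * swath = 16.5120 * 196.0039 = 3236.4060 km
revisit = 40075 / 3236.4060 = 12.3826 days

12.3826 days


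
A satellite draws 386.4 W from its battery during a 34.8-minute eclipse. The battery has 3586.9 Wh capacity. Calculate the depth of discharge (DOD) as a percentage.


E_used = P * t / 60 = 386.4 * 34.8 / 60 = 224.1120 Wh
DOD = E_used / E_total * 100 = 224.1120 / 3586.9 * 100
DOD = 6.2481 %

6.2481 %


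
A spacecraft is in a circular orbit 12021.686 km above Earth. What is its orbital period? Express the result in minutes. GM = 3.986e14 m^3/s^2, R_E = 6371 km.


r = 18392.6860 km = 1.8392686e+07 m
T = 2*pi*sqrt(r^3/mu) = 2*pi*sqrt(6.2220783e+21 / 3.986e14)
T = 24824.4112 s = 413.7402 min

413.7402 minutes


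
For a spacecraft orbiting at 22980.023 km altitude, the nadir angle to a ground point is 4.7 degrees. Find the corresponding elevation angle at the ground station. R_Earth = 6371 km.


r = R_E + alt = 29351.0230 km
Law of sines in the satellite / Earth-center / ground-point triangle:
  sin(nadir)/R_E = sin(90 + el)/r  =>  cos(el) = (r/R_E)*sin(nadir)
cos(el) = (29351.0230 / 6371.0000) * sin(4.7 deg) = 0.3774885
el = arccos(0.3774885) = 67.8218 deg
(Earth-central angle = 90 - nadir - el = 17.4782 deg)

67.8218 degrees


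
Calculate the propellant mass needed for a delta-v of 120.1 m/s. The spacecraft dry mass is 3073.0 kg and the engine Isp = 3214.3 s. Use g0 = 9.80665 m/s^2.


ve = Isp * g0 = 3214.3 * 9.80665 = 31521.515095 m/s
mass ratio = exp(dv/ve) = exp(120.1/31521.515095) = 1.00381736
m_prop = m_dry * (mr - 1) = 3073.0 * (1.00381736 - 1)
m_prop = 11.7308 kg

11.7308 kg


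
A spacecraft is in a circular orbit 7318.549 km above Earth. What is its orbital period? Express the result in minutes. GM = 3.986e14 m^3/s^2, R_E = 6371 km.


r = 13689.5490 km = 1.3689549e+07 m
T = 2*pi*sqrt(r^3/mu) = 2*pi*sqrt(2.5654728e+21 / 3.986e14)
T = 15940.2428 s = 265.6707 min

265.6707 minutes


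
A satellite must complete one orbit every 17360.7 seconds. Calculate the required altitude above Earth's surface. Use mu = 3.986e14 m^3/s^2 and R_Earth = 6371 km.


T = 17360.7 s
r = (mu*T^2/(4*pi^2))^(1/3) = (3.986e14 * 17360.7^2 / (4*pi^2))^(1/3)
r = 1.4491189e+07 m = 14491.1886 km
alt = r - R_E = 14491.1886 - 6371 = 8120.1886 km

8120.1886 km


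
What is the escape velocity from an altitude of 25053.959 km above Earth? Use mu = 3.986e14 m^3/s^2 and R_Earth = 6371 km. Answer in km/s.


r = 6371.0 + 25053.959 = 31424.9590 km = 3.1424959e+07 m
v_esc = sqrt(2*mu/r) = sqrt(2*3.986e14 / 3.1424959e+07)
v_esc = 5036.7023 m/s = 5.0367 km/s

5.0367 km/s


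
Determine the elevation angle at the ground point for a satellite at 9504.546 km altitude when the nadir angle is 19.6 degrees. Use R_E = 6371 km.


r = R_E + alt = 15875.5460 km
Law of sines in the satellite / Earth-center / ground-point triangle:
  sin(nadir)/R_E = sin(90 + el)/r  =>  cos(el) = (r/R_E)*sin(nadir)
cos(el) = (15875.5460 / 6371.0000) * sin(19.6 deg) = 0.8358934
el = arccos(0.8358934) = 33.2910 deg
(Earth-central angle = 90 - nadir - el = 37.1090 deg)

33.2910 degrees


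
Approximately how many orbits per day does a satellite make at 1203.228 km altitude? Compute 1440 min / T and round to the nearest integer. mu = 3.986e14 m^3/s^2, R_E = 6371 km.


r = 7.574228e+06 m
T = 2*pi*sqrt(r^3/mu) = 6560.2257 s = 109.3371 min
revs/day = 1440 / 109.3371 = 13.1703
Rounded: 13 revolutions per day

13 revolutions per day


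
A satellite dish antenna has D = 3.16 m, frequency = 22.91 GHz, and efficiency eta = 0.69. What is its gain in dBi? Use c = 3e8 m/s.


lambda = c/f = 3e8 / 2.291e+10 = 0.01309472 m
G = eta*(pi*D/lambda)^2 = 0.69*(pi*3.16/0.01309472)^2
G = 396579.8739 (linear)
G = 10*log10(396579.8739) = 55.9833 dBi

55.9833 dBi


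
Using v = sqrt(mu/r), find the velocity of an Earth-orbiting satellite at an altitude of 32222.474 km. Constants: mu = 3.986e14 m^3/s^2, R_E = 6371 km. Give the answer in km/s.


r = R_E + alt = 6371.0 + 32222.474 = 38593.4740 km = 3.8593474e+07 m
v = sqrt(mu/r) = sqrt(3.986e14 / 3.8593474e+07) = 3213.7472 m/s = 3.2137 km/s

3.2137 km/s


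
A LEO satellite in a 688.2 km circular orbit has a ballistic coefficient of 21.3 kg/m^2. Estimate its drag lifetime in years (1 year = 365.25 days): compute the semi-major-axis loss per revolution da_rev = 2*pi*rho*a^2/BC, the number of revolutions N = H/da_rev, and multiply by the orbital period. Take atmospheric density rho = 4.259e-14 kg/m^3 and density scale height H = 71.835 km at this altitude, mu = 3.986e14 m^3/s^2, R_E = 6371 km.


a = R_E + alt = 7059.2000 km = 7.0592e+06 m
da_rev = 2*pi*rho*a^2/BC = 2*pi*4.259e-14*(7.0592e+06)^2/21.3 = 0.626064211 m per revolution
N = H/da_rev = 71835.0000 m / 0.626064211 m = 114740.6269 revolutions
P = 2*pi*sqrt(a^3/mu) = 5902.6149 s
lifetime = N*P = 114740.6269 * 5902.6149 = 6.7726974e+08 s = 7838.7701 days
years = 7838.7701 / 365.25 = 21.4614 years

21.4614 years


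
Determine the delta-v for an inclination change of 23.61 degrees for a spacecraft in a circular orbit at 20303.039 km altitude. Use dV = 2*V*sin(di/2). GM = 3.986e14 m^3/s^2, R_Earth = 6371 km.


r = 26674.0390 km = 2.6674039e+07 m
V = sqrt(mu/r) = 3865.6654 m/s
di = 23.61 deg = 0.4120722 rad
dV = 2*V*sin(di/2) = 2*3865.6654*sin(0.2060361)
dV = 1581.6870 m/s = 1.5817 km/s

1.5817 km/s


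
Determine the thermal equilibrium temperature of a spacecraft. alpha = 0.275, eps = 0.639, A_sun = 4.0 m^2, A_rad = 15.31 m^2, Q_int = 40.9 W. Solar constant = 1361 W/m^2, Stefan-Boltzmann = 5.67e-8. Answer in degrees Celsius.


Numerator = alpha*S*A_sun + Q_int = 0.275*1361*4.0 + 40.9 = 1538.0000 W
Denominator = eps*sigma*A_rad = 0.639*5.67e-8*15.31 = 5.547012e-07 W/K^4
T^4 = 2.7726639e+09 K^4
T = 229.4691 K = -43.6809 C

-43.6809 degrees Celsius


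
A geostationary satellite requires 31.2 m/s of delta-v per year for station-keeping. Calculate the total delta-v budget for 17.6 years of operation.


dV = rate * years = 31.2 * 17.6
dV = 549.1200 m/s

549.1200 m/s


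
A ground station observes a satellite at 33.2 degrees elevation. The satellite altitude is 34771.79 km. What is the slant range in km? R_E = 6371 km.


h = 34771.79 km, el = 33.2 deg
d = -R_E*sin(el) + sqrt((R_E*sin(el))^2 + 2*R_E*h + h^2)
d = -6371.0000*sin(0.5794493) + sqrt((6371.0000*0.5475632)^2 + 2*6371.0000*34771.79 + 34771.79^2)
d = 37307.4223 km

37307.4223 km


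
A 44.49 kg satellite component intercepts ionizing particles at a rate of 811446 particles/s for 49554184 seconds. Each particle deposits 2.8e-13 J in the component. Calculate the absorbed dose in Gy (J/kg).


Total energy deposited = rate * time * E_per
  = 811446 * 49554184 * 2.8e-13 = 11.2590 J
Dose = E_total / mass = 11.2590 / 44.49
Dose = 0.253067 Gy

0.2531 Gy


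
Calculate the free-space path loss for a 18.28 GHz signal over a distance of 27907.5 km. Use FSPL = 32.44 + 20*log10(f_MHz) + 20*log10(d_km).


f = 18.28 GHz = 18280.0000 MHz
d = 27907.5 km
FSPL = 32.44 + 20*log10(18280.0000) + 20*log10(27907.5)
FSPL = 32.44 + 85.2395 + 88.9144
FSPL = 206.5939 dB

206.5939 dB


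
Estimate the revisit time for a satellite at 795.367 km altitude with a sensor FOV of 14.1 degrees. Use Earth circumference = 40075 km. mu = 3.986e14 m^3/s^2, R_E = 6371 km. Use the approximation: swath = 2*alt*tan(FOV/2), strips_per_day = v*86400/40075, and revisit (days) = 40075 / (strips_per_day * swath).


swath = 2*795.367*tan(0.1230457) = 196.7268 km
v = sqrt(mu/r) = 7457.9441 m/s = 7.4579 km/s
strips/day = v*86400/40075 = 7.4579*86400/40075 = 16.0790
coverage/day = strips * swath = 16.0790 * 196.7268 = 3163.1729 km
revisit = 40075 / 3163.1729 = 12.6692 days

12.6692 days


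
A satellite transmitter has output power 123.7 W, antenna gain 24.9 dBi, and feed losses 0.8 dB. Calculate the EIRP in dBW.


Pt = 123.7 W = 20.9237 dBW
EIRP = Pt_dBW + Gt - losses = 20.9237 + 24.9 - 0.8 = 45.0237 dBW

45.0237 dBW


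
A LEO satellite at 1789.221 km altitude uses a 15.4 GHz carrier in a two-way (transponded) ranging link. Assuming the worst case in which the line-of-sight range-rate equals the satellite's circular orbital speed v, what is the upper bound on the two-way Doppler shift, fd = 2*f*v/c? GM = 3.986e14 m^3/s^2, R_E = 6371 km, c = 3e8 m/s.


r = 8.160221e+06 m
v = sqrt(mu/r) = 6989.0426 m/s (worst-case radial velocity)
f = 15.4 GHz = 1.54e+10 Hz
fd = 2*f*v/c = 2*1.54e+10*6989.0426/3.0e+08
fd = 717541.7056 Hz

717541.7056 Hz


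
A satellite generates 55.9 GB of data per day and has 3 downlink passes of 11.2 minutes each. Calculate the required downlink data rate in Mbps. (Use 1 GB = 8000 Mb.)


total contact time = 3 * 11.2 * 60 = 2016.0000 s
data = 55.9 GB = 447200.0000 Mb
rate = 447200.0000 / 2016.0000 = 221.8254 Mbps

221.8254 Mbps


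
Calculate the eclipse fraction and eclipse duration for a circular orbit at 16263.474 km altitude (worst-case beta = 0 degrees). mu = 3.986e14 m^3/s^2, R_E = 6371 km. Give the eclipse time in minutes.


r = 22634.4740 km
T = 564.8272 min
Eclipse fraction = arcsin(R_E/r)/pi = arcsin(6371.0000/22634.4740)/pi
= arcsin(0.2814733)/pi = 0.09082309
Eclipse duration = 0.09082309 * 564.8272 = 51.2993 min

51.2993 minutes


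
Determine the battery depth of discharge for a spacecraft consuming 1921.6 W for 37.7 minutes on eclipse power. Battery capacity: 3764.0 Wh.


E_used = P * t / 60 = 1921.6 * 37.7 / 60 = 1207.4053 Wh
DOD = E_used / E_total * 100 = 1207.4053 / 3764.0 * 100
DOD = 32.0777 %

32.0777 %


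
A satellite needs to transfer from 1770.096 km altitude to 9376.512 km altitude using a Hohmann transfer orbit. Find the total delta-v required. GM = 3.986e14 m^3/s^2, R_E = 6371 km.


r1 = 8141.0960 km = 8.141096e+06 m
r2 = 15747.5120 km = 1.5747512e+07 m
dv1 = sqrt(mu/r1)*(sqrt(2*r2/(r1+r2)) - 1) = 1037.1401 m/s
dv2 = sqrt(mu/r2)*(1 - sqrt(2*r1/(r1+r2))) = 877.5062 m/s
total dv = |dv1| + |dv2| = 1037.1401 + 877.5062 = 1914.6464 m/s = 1.9146 km/s

1.9146 km/s


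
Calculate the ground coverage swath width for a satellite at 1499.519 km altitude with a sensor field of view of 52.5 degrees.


FOV = 52.5 deg = 0.9162979 rad
swath = 2 * alt * tan(FOV/2) = 2 * 1499.519 * tan(0.4581489)
swath = 2 * 1499.519 * 0.4931454
swath = 1478.9619 km

1478.9619 km


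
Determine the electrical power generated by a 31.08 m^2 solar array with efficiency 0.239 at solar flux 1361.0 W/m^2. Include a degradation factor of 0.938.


P = area * eta * S * degradation
P = 31.08 * 0.239 * 1361.0 * 0.938
P = 9482.8717 W

9482.8717 W


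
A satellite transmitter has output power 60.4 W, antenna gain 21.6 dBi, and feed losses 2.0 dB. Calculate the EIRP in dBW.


Pt = 60.4 W = 17.8104 dBW
EIRP = Pt_dBW + Gt - losses = 17.8104 + 21.6 - 2.0 = 37.4104 dBW

37.4104 dBW


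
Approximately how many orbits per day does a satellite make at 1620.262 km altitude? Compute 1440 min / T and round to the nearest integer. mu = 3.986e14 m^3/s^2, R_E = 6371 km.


r = 7.991262e+06 m
T = 2*pi*sqrt(r^3/mu) = 7109.4217 s = 118.4904 min
revs/day = 1440 / 118.4904 = 12.1529
Rounded: 12 revolutions per day

12 revolutions per day


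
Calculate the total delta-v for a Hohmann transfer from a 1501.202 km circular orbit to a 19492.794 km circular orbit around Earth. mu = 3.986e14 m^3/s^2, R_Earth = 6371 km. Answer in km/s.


r1 = 7872.2020 km = 7.872202e+06 m
r2 = 25863.7940 km = 2.5863794e+07 m
dv1 = sqrt(mu/r1)*(sqrt(2*r2/(r1+r2)) - 1) = 1695.4488 m/s
dv2 = sqrt(mu/r2)*(1 - sqrt(2*r1/(r1+r2))) = 1243.8719 m/s
total dv = |dv1| + |dv2| = 1695.4488 + 1243.8719 = 2939.3207 m/s = 2.9393 km/s

2.9393 km/s


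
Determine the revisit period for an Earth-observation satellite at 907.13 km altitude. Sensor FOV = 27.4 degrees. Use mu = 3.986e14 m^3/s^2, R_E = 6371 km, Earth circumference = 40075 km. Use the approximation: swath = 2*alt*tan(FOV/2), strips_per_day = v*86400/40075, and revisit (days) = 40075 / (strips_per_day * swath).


swath = 2*907.13*tan(0.2391101) = 442.2689 km
v = sqrt(mu/r) = 7400.4605 m/s = 7.4005 km/s
strips/day = v*86400/40075 = 7.4005*86400/40075 = 15.9551
coverage/day = strips * swath = 15.9551 * 442.2689 = 7056.4354 km
revisit = 40075 / 7056.4354 = 5.6792 days

5.6792 days


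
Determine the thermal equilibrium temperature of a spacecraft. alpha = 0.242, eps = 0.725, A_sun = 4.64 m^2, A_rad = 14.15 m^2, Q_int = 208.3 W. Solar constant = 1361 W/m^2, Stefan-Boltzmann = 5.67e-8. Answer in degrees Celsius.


Numerator = alpha*S*A_sun + Q_int = 0.242*1361*4.64 + 208.3 = 1736.5397 W
Denominator = eps*sigma*A_rad = 0.725*5.67e-8*14.15 = 5.8167113e-07 W/K^4
T^4 = 2.9854322e+09 K^4
T = 233.7501 K = -39.3999 C

-39.3999 degrees Celsius


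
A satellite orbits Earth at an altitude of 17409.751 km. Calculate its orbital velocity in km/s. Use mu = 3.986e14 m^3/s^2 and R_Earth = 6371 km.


r = R_E + alt = 6371.0 + 17409.751 = 23780.7510 km = 2.3780751e+07 m
v = sqrt(mu/r) = sqrt(3.986e14 / 2.3780751e+07) = 4094.0757 m/s = 4.0941 km/s

4.0941 km/s


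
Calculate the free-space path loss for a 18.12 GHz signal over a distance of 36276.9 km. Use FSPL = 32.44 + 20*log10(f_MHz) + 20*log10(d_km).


f = 18.12 GHz = 18120.0000 MHz
d = 36276.9 km
FSPL = 32.44 + 20*log10(18120.0000) + 20*log10(36276.9)
FSPL = 32.44 + 85.1632 + 91.1926
FSPL = 208.7958 dB

208.7958 dB


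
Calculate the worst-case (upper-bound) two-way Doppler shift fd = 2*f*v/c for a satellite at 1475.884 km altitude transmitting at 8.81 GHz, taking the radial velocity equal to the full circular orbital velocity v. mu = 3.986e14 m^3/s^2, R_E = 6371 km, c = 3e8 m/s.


r = 7.846884e+06 m
v = sqrt(mu/r) = 7127.2178 m/s (worst-case radial velocity)
f = 8.81 GHz = 8.81e+09 Hz
fd = 2*f*v/c = 2*8.81e+09*7127.2178/3.0e+08
fd = 418605.2591 Hz

418605.2591 Hz


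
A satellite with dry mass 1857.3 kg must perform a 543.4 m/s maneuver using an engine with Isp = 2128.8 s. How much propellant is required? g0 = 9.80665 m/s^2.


ve = Isp * g0 = 2128.8 * 9.80665 = 20876.396520 m/s
mass ratio = exp(dv/ve) = exp(543.4/20876.396520) = 1.02637112
m_prop = m_dry * (mr - 1) = 1857.3 * (1.02637112 - 1)
m_prop = 48.9791 kg

48.9791 kg


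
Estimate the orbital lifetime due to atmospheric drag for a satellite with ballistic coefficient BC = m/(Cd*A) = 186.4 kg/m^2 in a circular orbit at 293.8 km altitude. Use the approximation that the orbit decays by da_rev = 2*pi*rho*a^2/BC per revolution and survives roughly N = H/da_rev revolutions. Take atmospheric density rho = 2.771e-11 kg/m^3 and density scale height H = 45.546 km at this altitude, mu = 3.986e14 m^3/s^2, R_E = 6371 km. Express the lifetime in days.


a = R_E + alt = 6664.8000 km = 6.6648e+06 m
da_rev = 2*pi*rho*a^2/BC = 2*pi*2.771e-11*(6.6648e+06)^2/186.4 = 41.490124 m per revolution
N = H/da_rev = 45546.0000 m / 41.490124 m = 1097.7552 revolutions
P = 2*pi*sqrt(a^3/mu) = 5414.9182 s
lifetime = N*P = 1097.7552 * 5414.9182 = 5.9442548e+06 s = 68.7992 days

68.7992 days


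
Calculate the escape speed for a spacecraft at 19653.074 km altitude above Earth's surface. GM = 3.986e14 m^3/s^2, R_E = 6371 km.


r = 6371.0 + 19653.074 = 26024.0740 km = 2.6024074e+07 m
v_esc = sqrt(2*mu/r) = sqrt(2*3.986e14 / 2.6024074e+07)
v_esc = 5534.7244 m/s = 5.5347 km/s

5.5347 km/s


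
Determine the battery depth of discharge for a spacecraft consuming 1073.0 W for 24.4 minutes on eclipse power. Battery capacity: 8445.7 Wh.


E_used = P * t / 60 = 1073.0 * 24.4 / 60 = 436.3533 Wh
DOD = E_used / E_total * 100 = 436.3533 / 8445.7 * 100
DOD = 5.1666 %

5.1666 %


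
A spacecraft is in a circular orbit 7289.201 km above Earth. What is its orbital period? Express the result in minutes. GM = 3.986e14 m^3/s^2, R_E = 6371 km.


r = 13660.2010 km = 1.3660201e+07 m
T = 2*pi*sqrt(r^3/mu) = 2*pi*sqrt(2.5490084e+21 / 3.986e14)
T = 15889.0106 s = 264.8168 min

264.8168 minutes


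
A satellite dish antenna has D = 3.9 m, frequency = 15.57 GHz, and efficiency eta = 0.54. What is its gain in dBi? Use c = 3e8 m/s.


lambda = c/f = 3e8 / 1.557e+10 = 0.01926782 m
G = eta*(pi*D/lambda)^2 = 0.54*(pi*3.9/0.01926782)^2
G = 218352.1311 (linear)
G = 10*log10(218352.1311) = 53.3916 dBi

53.3916 dBi


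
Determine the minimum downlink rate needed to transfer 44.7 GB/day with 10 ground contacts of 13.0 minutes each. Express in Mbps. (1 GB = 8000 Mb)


total contact time = 10 * 13.0 * 60 = 7800.0000 s
data = 44.7 GB = 357600.0000 Mb
rate = 357600.0000 / 7800.0000 = 45.8462 Mbps

45.8462 Mbps


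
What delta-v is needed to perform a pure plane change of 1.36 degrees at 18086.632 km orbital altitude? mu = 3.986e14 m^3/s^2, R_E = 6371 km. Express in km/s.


r = 24457.6320 km = 2.4457632e+07 m
V = sqrt(mu/r) = 4037.0250 m/s
di = 1.36 deg = 0.02373648 rad
dV = 2*V*sin(di/2) = 2*4037.0250*sin(0.01186824)
dV = 95.8225 m/s = 0.09582251 km/s

0.0958 km/s


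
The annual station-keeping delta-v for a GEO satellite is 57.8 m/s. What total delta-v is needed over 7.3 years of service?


dV = rate * years = 57.8 * 7.3
dV = 421.9400 m/s

421.9400 m/s


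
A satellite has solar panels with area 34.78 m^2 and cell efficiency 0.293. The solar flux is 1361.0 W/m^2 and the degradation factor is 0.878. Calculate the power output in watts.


P = area * eta * S * degradation
P = 34.78 * 0.293 * 1361.0 * 0.878
P = 12177.2673 W

12177.2673 W


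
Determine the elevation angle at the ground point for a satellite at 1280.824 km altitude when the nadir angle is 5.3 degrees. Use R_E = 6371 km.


r = R_E + alt = 7651.8240 km
Law of sines in the satellite / Earth-center / ground-point triangle:
  sin(nadir)/R_E = sin(90 + el)/r  =>  cos(el) = (r/R_E)*sin(nadir)
cos(el) = (7651.8240 / 6371.0000) * sin(5.3 deg) = 0.1109407
el = arccos(0.1109407) = 83.6305 deg
(Earth-central angle = 90 - nadir - el = 1.0695 deg)

83.6305 degrees


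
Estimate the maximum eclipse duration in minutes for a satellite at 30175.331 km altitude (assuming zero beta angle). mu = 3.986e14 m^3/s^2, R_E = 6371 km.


r = 36546.3310 km
T = 1158.8458 min
Eclipse fraction = arcsin(R_E/r)/pi = arcsin(6371.0000/36546.3310)/pi
= arcsin(0.1743267)/pi = 0.05577487
Eclipse duration = 0.05577487 * 1158.8458 = 64.6345 min

64.6345 minutes


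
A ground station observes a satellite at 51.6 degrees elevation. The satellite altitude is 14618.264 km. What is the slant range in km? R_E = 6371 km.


h = 14618.264 km, el = 51.6 deg
d = -R_E*sin(el) + sqrt((R_E*sin(el))^2 + 2*R_E*h + h^2)
d = -6371.0000*sin(0.9005899) + sqrt((6371.0000*0.7836935)^2 + 2*6371.0000*14618.264 + 14618.264^2)
d = 15619.9181 km

15619.9181 km


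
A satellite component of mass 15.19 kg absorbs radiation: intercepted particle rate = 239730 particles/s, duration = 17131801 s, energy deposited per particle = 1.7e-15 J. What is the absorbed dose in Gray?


Total energy deposited = rate * time * E_per
  = 239730 * 17131801 * 1.7e-15 = 0.006981911 J
Dose = E_total / mass = 0.006981911 / 15.19
Dose = 4.5963866e-04 Gy

4.5964e-04 Gy


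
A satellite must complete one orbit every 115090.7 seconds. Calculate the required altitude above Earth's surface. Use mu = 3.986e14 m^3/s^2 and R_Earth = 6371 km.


T = 115090.7 s
r = (mu*T^2/(4*pi^2))^(1/3) = (3.986e14 * 115090.7^2 / (4*pi^2))^(1/3)
r = 5.1139052e+07 m = 51139.0521 km
alt = r - R_E = 51139.0521 - 6371 = 44768.0521 km

44768.0521 km


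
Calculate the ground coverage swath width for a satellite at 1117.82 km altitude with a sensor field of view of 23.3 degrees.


FOV = 23.3 deg = 0.4066617 rad
swath = 2 * alt * tan(FOV/2) = 2 * 1117.82 * tan(0.2033309)
swath = 2 * 1117.82 * 0.2061801
swath = 460.9445 km

460.9445 km


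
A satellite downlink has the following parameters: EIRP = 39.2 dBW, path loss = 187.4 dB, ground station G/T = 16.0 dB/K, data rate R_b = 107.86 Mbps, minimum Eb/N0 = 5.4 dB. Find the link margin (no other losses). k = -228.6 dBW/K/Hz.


C/N0 = EIRP - FSPL + G/T - k = 39.2 - 187.4 + 16.0 - (-228.6)
C/N0 = 96.4000 dB-Hz
R_b = 107.86 Mbps = 1.0786e+08 bps -> 10*log10(R_b) = 80.3286 dB-Hz
Eb/N0 = C/N0 - 10*log10(R_b) = 96.4000 - 80.3286 = 16.0714 dB
Margin = Eb/N0 - Eb/N0_req = 16.0714 - 5.4 = 10.6714 dB (link closes)

10.6714 dB


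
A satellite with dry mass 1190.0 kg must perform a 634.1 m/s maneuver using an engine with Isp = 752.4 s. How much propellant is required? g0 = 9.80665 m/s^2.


ve = Isp * g0 = 752.4 * 9.80665 = 7378.523460 m/s
mass ratio = exp(dv/ve) = exp(634.1/7378.523460) = 1.08973942
m_prop = m_dry * (mr - 1) = 1190.0 * (1.08973942 - 1)
m_prop = 106.7899 kg

106.7899 kg


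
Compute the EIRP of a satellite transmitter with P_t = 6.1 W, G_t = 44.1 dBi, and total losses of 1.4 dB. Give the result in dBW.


Pt = 6.1 W = 7.8533 dBW
EIRP = Pt_dBW + Gt - losses = 7.8533 + 44.1 - 1.4 = 50.5533 dBW

50.5533 dBW


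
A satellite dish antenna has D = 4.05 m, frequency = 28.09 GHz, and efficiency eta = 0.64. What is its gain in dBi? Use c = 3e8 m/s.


lambda = c/f = 3e8 / 2.809e+10 = 0.01067996 m
G = eta*(pi*D/lambda)^2 = 0.64*(pi*4.05/0.01067996)^2
G = 908344.8009 (linear)
G = 10*log10(908344.8009) = 59.5825 dBi

59.5825 dBi


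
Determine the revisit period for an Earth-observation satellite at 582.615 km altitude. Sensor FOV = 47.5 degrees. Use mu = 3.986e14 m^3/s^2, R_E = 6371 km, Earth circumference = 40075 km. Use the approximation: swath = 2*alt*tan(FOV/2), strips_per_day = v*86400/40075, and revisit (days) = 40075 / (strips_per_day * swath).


swath = 2*582.615*tan(0.4145157) = 512.7135 km
v = sqrt(mu/r) = 7571.1757 m/s = 7.5712 km/s
strips/day = v*86400/40075 = 7.5712*86400/40075 = 16.3231
coverage/day = strips * swath = 16.3231 * 512.7135 = 8369.0905 km
revisit = 40075 / 8369.0905 = 4.7885 days

4.7885 days


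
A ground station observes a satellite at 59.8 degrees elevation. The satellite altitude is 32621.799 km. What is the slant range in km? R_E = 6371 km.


h = 32621.799 km, el = 59.8 deg
d = -R_E*sin(el) + sqrt((R_E*sin(el))^2 + 2*R_E*h + h^2)
d = -6371.0000*sin(1.0437) + sqrt((6371.0000*0.8642748)^2 + 2*6371.0000*32621.799 + 32621.799^2)
d = 33354.5855 km

33354.5855 km


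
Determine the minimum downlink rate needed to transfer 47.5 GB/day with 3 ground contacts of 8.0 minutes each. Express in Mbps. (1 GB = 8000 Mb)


total contact time = 3 * 8.0 * 60 = 1440.0000 s
data = 47.5 GB = 380000.0000 Mb
rate = 380000.0000 / 1440.0000 = 263.8889 Mbps

263.8889 Mbps


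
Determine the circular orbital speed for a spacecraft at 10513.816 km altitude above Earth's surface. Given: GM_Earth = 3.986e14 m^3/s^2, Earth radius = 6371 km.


r = R_E + alt = 6371.0 + 10513.816 = 16884.8160 km = 1.6884816e+07 m
v = sqrt(mu/r) = sqrt(3.986e14 / 1.6884816e+07) = 4858.7044 m/s = 4.8587 km/s

4.8587 km/s


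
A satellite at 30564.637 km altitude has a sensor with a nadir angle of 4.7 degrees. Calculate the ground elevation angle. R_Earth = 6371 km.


r = R_E + alt = 36935.6370 km
Law of sines in the satellite / Earth-center / ground-point triangle:
  sin(nadir)/R_E = sin(90 + el)/r  =>  cos(el) = (r/R_E)*sin(nadir)
cos(el) = (36935.6370 / 6371.0000) * sin(4.7 deg) = 0.4750355
el = arccos(0.4750355) = 61.6383 deg
(Earth-central angle = 90 - nadir - el = 23.6617 deg)

61.6383 degrees


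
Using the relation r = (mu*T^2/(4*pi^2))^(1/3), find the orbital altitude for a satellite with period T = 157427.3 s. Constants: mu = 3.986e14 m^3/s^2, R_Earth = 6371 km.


T = 157427.3 s
r = (mu*T^2/(4*pi^2))^(1/3) = (3.986e14 * 157427.3^2 / (4*pi^2))^(1/3)
r = 6.3015282e+07 m = 63015.2820 km
alt = r - R_E = 63015.2820 - 6371 = 56644.2820 km

56644.2820 km


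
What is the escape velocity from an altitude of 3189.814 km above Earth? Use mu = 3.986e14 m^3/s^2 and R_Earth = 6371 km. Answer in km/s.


r = 6371.0 + 3189.814 = 9560.8140 km = 9.560814e+06 m
v_esc = sqrt(2*mu/r) = sqrt(2*3.986e14 / 9.560814e+06)
v_esc = 9131.3757 m/s = 9.1314 km/s

9.1314 km/s


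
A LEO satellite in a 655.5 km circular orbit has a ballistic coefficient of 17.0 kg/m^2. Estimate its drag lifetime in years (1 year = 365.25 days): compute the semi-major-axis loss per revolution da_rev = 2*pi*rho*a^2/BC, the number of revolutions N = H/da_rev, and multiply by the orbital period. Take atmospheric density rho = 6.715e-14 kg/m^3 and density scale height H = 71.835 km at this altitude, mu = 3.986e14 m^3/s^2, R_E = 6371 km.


a = R_E + alt = 7026.5000 km = 7.0265e+06 m
da_rev = 2*pi*rho*a^2/BC = 2*pi*6.715e-14*(7.0265e+06)^2/17.0 = 1.225336 m per revolution
N = H/da_rev = 71835.0000 m / 1.225336 m = 58624.7537 revolutions
P = 2*pi*sqrt(a^3/mu) = 5861.6488 s
lifetime = N*P = 58624.7537 * 5861.6488 = 3.4363772e+08 s = 3977.2884 days
years = 3977.2884 / 365.25 = 10.8892 years

10.8892 years


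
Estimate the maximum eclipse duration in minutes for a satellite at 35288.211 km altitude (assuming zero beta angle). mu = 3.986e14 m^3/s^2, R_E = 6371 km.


r = 41659.2110 km
T = 1410.3488 min
Eclipse fraction = arcsin(R_E/r)/pi = arcsin(6371.0000/41659.2110)/pi
= arcsin(0.1529314)/pi = 0.04887134
Eclipse duration = 0.04887134 * 1410.3488 = 68.9256 min

68.9256 minutes


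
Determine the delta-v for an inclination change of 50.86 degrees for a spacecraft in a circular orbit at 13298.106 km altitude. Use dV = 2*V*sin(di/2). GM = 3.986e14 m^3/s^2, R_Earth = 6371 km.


r = 19669.1060 km = 1.9669106e+07 m
V = sqrt(mu/r) = 4501.6978 m/s
di = 50.86 deg = 0.8876745 rad
dV = 2*V*sin(di/2) = 2*4501.6978*sin(0.4438372)
dV = 3866.1306 m/s = 3.8661 km/s

3.8661 km/s


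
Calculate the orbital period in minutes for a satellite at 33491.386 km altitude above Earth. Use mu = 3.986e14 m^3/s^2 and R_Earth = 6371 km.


r = 39862.3860 km = 3.9862386e+07 m
T = 2*pi*sqrt(r^3/mu) = 2*pi*sqrt(6.3341723e+22 / 3.986e14)
T = 79205.6489 s = 1320.0941 min

1320.0941 minutes


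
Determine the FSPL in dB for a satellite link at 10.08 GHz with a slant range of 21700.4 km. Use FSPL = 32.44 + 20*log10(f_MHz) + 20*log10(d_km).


f = 10.08 GHz = 10080.0000 MHz
d = 21700.4 km
FSPL = 32.44 + 20*log10(10080.0000) + 20*log10(21700.4)
FSPL = 32.44 + 80.0692 + 86.7294
FSPL = 199.2386 dB

199.2386 dB


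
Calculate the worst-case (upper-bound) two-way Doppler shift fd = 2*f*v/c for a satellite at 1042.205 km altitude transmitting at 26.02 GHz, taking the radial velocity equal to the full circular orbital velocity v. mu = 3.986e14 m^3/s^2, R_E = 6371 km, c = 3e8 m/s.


r = 7.413205e+06 m
v = sqrt(mu/r) = 7332.7291 m/s (worst-case radial velocity)
f = 26.02 GHz = 2.602e+10 Hz
fd = 2*f*v/c = 2*2.602e+10*7332.7291/3.0e+08
fd = 1.2719841e+06 Hz

1.2720e+06 Hz


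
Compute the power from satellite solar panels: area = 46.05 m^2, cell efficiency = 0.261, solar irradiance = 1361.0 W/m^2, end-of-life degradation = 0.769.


P = area * eta * S * degradation
P = 46.05 * 0.261 * 1361.0 * 0.769
P = 12579.2459 W

12579.2459 W


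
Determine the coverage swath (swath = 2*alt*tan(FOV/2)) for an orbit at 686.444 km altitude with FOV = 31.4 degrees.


FOV = 31.4 deg = 0.5480334 rad
swath = 2 * alt * tan(FOV/2) = 2 * 686.444 * tan(0.2740167)
swath = 2 * 686.444 * 0.2810873
swath = 385.9014 km

385.9014 km


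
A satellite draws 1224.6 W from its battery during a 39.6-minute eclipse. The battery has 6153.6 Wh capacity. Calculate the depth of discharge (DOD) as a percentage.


E_used = P * t / 60 = 1224.6 * 39.6 / 60 = 808.2360 Wh
DOD = E_used / E_total * 100 = 808.2360 / 6153.6 * 100
DOD = 13.1344 %

13.1344 %


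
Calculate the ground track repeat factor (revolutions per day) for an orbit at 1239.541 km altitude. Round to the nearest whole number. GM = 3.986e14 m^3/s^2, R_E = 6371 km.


r = 7.610541e+06 m
T = 2*pi*sqrt(r^3/mu) = 6607.4596 s = 110.1243 min
revs/day = 1440 / 110.1243 = 13.0761
Rounded: 13 revolutions per day

13 revolutions per day


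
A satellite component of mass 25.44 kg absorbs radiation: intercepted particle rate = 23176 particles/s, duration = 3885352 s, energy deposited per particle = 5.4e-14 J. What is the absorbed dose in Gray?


Total energy deposited = rate * time * E_per
  = 23176 * 3885352 * 5.4e-14 = 0.004862534 J
Dose = E_total / mass = 0.004862534 / 25.44
Dose = 1.9113733e-04 Gy

1.9114e-04 Gy


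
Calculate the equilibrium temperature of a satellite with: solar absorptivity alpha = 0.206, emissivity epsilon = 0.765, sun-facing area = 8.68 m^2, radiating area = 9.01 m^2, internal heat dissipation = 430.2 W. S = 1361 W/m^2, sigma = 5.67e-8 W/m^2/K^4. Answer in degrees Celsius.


Numerator = alpha*S*A_sun + Q_int = 0.206*1361*8.68 + 430.2 = 2863.7769 W
Denominator = eps*sigma*A_rad = 0.765*5.67e-8*9.01 = 3.9081325e-07 W/K^4
T^4 = 7.3277373e+09 K^4
T = 292.5785 K = 19.4285 C

19.4285 degrees Celsius


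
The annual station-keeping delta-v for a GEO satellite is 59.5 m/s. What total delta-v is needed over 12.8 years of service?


dV = rate * years = 59.5 * 12.8
dV = 761.6000 m/s

761.6000 m/s


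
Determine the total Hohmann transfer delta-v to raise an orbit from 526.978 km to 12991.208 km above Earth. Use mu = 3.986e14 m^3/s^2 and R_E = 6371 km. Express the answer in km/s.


r1 = 6897.9780 km = 6.897978e+06 m
r2 = 19362.2080 km = 1.9362208e+07 m
dv1 = sqrt(mu/r1)*(sqrt(2*r2/(r1+r2)) - 1) = 1629.4060 m/s
dv2 = sqrt(mu/r2)*(1 - sqrt(2*r1/(r1+r2))) = 1248.5801 m/s
total dv = |dv1| + |dv2| = 1629.4060 + 1248.5801 = 2877.9861 m/s = 2.8780 km/s

2.8780 km/s


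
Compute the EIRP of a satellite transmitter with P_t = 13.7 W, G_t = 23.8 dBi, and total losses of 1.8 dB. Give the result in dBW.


Pt = 13.7 W = 11.3672 dBW
EIRP = Pt_dBW + Gt - losses = 11.3672 + 23.8 - 1.8 = 33.3672 dBW

33.3672 dBW


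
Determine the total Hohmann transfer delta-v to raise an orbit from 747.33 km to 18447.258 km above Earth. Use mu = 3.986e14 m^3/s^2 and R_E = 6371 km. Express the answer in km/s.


r1 = 7118.3300 km = 7.11833e+06 m
r2 = 24818.2580 km = 2.4818258e+07 m
dv1 = sqrt(mu/r1)*(sqrt(2*r2/(r1+r2)) - 1) = 1845.9527 m/s
dv2 = sqrt(mu/r2)*(1 - sqrt(2*r1/(r1+r2))) = 1331.8542 m/s
total dv = |dv1| + |dv2| = 1845.9527 + 1331.8542 = 3177.8070 m/s = 3.1778 km/s

3.1778 km/s


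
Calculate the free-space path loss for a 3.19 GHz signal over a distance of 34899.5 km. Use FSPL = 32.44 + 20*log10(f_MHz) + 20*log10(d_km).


f = 3.19 GHz = 3190.0000 MHz
d = 34899.5 km
FSPL = 32.44 + 20*log10(3190.0000) + 20*log10(34899.5)
FSPL = 32.44 + 70.0758 + 90.8564
FSPL = 193.3722 dB

193.3722 dB


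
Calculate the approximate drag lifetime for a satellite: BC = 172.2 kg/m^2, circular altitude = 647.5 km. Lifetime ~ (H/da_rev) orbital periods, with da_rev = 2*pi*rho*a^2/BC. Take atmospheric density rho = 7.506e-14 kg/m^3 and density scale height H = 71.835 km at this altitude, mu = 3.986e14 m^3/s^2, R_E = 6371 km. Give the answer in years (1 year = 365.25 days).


a = R_E + alt = 7018.5000 km = 7.0185e+06 m
da_rev = 2*pi*rho*a^2/BC = 2*pi*7.506e-14*(7.0185e+06)^2/172.2 = 0.134909922 m per revolution
N = H/da_rev = 71835.0000 m / 0.134909922 m = 532466.3980 revolutions
P = 2*pi*sqrt(a^3/mu) = 5851.6410 s
lifetime = N*P = 532466.3980 * 5851.6410 = 3.1158022e+09 s = 36062.5258 days
years = 36062.5258 / 365.25 = 98.7338 years

98.7338 years


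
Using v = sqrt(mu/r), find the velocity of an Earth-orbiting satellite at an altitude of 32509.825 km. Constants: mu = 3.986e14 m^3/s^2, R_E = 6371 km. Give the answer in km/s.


r = R_E + alt = 6371.0 + 32509.825 = 38880.8250 km = 3.8880825e+07 m
v = sqrt(mu/r) = sqrt(3.986e14 / 3.8880825e+07) = 3201.8495 m/s = 3.2018 km/s

3.2018 km/s


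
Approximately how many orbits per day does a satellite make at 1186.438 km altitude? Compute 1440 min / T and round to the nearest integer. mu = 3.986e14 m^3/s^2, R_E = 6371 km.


r = 7.557438e+06 m
T = 2*pi*sqrt(r^3/mu) = 6538.4245 s = 108.9737 min
revs/day = 1440 / 108.9737 = 13.2142
Rounded: 13 revolutions per day

13 revolutions per day


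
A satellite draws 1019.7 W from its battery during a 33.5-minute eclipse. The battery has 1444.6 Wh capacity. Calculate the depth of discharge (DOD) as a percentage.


E_used = P * t / 60 = 1019.7 * 33.5 / 60 = 569.3325 Wh
DOD = E_used / E_total * 100 = 569.3325 / 1444.6 * 100
DOD = 39.4111 %

39.4111 %


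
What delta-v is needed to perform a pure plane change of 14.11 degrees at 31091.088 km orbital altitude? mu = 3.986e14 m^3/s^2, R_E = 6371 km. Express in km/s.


r = 37462.0880 km = 3.7462088e+07 m
V = sqrt(mu/r) = 3261.9151 m/s
di = 14.11 deg = 0.246266 rad
dV = 2*V*sin(di/2) = 2*3261.9151*sin(0.123133)
dV = 801.2703 m/s = 0.8012703 km/s

0.8013 km/s


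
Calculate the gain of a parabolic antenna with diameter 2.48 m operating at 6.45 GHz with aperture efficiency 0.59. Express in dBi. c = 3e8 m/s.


lambda = c/f = 3e8 / 6.45e+09 = 0.04651163 m
G = eta*(pi*D/lambda)^2 = 0.59*(pi*2.48/0.04651163)^2
G = 16555.1088 (linear)
G = 10*log10(16555.1088) = 42.1893 dBi

42.1893 dBi


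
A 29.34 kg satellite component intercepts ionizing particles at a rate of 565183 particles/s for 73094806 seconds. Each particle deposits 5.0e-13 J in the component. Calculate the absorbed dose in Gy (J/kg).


Total energy deposited = rate * time * E_per
  = 565183 * 73094806 * 5.0e-13 = 20.6560 J
Dose = E_total / mass = 20.6560 / 29.34
Dose = 0.7040208 Gy

0.7040 Gy


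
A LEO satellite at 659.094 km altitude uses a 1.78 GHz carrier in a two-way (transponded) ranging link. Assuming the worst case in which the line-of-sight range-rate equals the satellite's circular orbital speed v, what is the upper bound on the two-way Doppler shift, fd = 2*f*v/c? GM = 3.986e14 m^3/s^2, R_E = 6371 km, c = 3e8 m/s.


r = 7.030094e+06 m
v = sqrt(mu/r) = 7529.8805 m/s (worst-case radial velocity)
f = 1.78 GHz = 1.78e+09 Hz
fd = 2*f*v/c = 2*1.78e+09*7529.8805/3.0e+08
fd = 89354.5814 Hz

89354.5814 Hz


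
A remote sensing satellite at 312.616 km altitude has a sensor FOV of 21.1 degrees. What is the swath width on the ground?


FOV = 21.1 deg = 0.3682645 rad
swath = 2 * alt * tan(FOV/2) = 2 * 312.616 * tan(0.1841322)
swath = 2 * 312.616 * 0.1862418
swath = 116.4444 km

116.4444 km


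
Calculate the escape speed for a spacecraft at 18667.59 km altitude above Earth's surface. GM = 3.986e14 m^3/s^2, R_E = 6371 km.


r = 6371.0 + 18667.59 = 25038.5900 km = 2.503859e+07 m
v_esc = sqrt(2*mu/r) = sqrt(2*3.986e14 / 2.503859e+07)
v_esc = 5642.5928 m/s = 5.6426 km/s

5.6426 km/s


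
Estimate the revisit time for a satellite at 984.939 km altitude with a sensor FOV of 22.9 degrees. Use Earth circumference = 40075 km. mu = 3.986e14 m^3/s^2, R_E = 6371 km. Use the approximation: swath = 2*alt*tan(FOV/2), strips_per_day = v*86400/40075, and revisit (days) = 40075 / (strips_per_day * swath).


swath = 2*984.939*tan(0.1998402) = 398.9863 km
v = sqrt(mu/r) = 7361.2164 m/s = 7.3612 km/s
strips/day = v*86400/40075 = 7.3612*86400/40075 = 15.8705
coverage/day = strips * swath = 15.8705 * 398.9863 = 6332.1007 km
revisit = 40075 / 6332.1007 = 6.3289 days

6.3289 days


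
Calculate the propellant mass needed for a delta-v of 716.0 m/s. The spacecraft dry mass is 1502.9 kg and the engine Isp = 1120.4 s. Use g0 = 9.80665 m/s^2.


ve = Isp * g0 = 1120.4 * 9.80665 = 10987.370660 m/s
mass ratio = exp(dv/ve) = exp(716.0/10987.370660) = 1.06733590
m_prop = m_dry * (mr - 1) = 1502.9 * (1.06733590 - 1)
m_prop = 101.1991 kg

101.1991 kg


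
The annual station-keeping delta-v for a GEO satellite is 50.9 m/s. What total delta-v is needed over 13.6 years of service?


dV = rate * years = 50.9 * 13.6
dV = 692.2400 m/s

692.2400 m/s


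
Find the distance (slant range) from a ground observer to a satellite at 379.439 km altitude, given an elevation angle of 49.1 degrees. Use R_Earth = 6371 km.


h = 379.439 km, el = 49.1 deg
d = -R_E*sin(el) + sqrt((R_E*sin(el))^2 + 2*R_E*h + h^2)
d = -6371.0000*sin(0.8569567) + sqrt((6371.0000*0.7558535)^2 + 2*6371.0000*379.439 + 379.439^2)
d = 491.8331 km

491.8331 km


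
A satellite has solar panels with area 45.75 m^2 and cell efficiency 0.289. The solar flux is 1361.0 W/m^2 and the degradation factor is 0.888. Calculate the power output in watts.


P = area * eta * S * degradation
P = 45.75 * 0.289 * 1361.0 * 0.888
P = 15979.3840 W

15979.3840 W


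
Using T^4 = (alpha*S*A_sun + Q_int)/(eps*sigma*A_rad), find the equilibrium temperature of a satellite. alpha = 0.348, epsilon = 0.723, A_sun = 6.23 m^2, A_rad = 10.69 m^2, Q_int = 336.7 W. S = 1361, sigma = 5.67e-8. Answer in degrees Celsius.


Numerator = alpha*S*A_sun + Q_int = 0.348*1361*6.23 + 336.7 = 3287.4024 W
Denominator = eps*sigma*A_rad = 0.723*5.67e-8*10.69 = 4.3822693e-07 W/K^4
T^4 = 7.5015984e+09 K^4
T = 294.2988 K = 21.1488 C

21.1488 degrees Celsius


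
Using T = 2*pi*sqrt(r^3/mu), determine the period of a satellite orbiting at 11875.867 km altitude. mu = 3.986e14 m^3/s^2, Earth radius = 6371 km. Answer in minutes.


r = 18246.8670 km = 1.8246867e+07 m
T = 2*pi*sqrt(r^3/mu) = 2*pi*sqrt(6.0752607e+21 / 3.986e14)
T = 24529.7816 s = 408.8297 min

408.8297 minutes


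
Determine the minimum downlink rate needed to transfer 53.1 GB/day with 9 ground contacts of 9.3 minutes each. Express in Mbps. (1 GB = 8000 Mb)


total contact time = 9 * 9.3 * 60 = 5022.0000 s
data = 53.1 GB = 424800.0000 Mb
rate = 424800.0000 / 5022.0000 = 84.5878 Mbps

84.5878 Mbps


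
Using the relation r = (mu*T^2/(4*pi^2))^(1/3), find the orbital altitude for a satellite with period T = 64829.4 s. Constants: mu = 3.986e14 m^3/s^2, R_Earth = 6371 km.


T = 64829.4 s
r = (mu*T^2/(4*pi^2))^(1/3) = (3.986e14 * 64829.4^2 / (4*pi^2))^(1/3)
r = 3.4879789e+07 m = 34879.7894 km
alt = r - R_E = 34879.7894 - 6371 = 28508.7894 km

28508.7894 km


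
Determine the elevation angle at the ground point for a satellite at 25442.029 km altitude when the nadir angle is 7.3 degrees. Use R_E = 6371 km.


r = R_E + alt = 31813.0290 km
Law of sines in the satellite / Earth-center / ground-point triangle:
  sin(nadir)/R_E = sin(90 + el)/r  =>  cos(el) = (r/R_E)*sin(nadir)
cos(el) = (31813.0290 / 6371.0000) * sin(7.3 deg) = 0.634486
el = arccos(0.634486) = 50.6181 deg
(Earth-central angle = 90 - nadir - el = 32.0819 deg)

50.6181 degrees


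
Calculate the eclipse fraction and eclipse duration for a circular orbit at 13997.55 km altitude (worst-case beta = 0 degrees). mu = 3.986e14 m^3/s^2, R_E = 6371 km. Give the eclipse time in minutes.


r = 20368.5500 km
T = 482.1700 min
Eclipse fraction = arcsin(R_E/r)/pi = arcsin(6371.0000/20368.5500)/pi
= arcsin(0.3127861)/pi = 0.1012623
Eclipse duration = 0.1012623 * 482.1700 = 48.8256 min

48.8256 minutes


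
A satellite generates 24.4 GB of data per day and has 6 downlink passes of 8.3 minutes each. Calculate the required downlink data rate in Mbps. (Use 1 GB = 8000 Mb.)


total contact time = 6 * 8.3 * 60 = 2988.0000 s
data = 24.4 GB = 195200.0000 Mb
rate = 195200.0000 / 2988.0000 = 65.3280 Mbps

65.3280 Mbps


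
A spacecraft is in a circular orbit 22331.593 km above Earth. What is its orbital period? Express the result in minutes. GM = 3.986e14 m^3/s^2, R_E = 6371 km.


r = 28702.5930 km = 2.8702593e+07 m
T = 2*pi*sqrt(r^3/mu) = 2*pi*sqrt(2.3646311e+22 / 3.986e14)
T = 48394.1560 s = 806.5693 min

806.5693 minutes
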